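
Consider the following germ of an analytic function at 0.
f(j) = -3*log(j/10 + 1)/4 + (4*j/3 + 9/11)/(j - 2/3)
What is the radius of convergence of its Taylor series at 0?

The radius of convergence is 2/3.

Denominator factor (j - 2/3): pole of order 1 at 2/3, modulus 2/3.
Branch term (-3/4)*log(1 - j/(-10)): its argument vanishes at j = -10, a logarithmic branch point, modulus 10.
The radius of convergence is the smallest modulus among the singular points: 2/3.


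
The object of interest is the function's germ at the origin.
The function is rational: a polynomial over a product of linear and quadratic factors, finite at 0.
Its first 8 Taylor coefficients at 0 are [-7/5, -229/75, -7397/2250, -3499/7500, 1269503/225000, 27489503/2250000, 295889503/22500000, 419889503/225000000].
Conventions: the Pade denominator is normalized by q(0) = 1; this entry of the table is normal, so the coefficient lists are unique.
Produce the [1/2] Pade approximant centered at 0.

The Pade approximant has numerator coefficients [-7/5, -2149451/7965450]; denominator coefficients [1, -3167389/1593090, 4750417/2389635].

Taylor coefficients needed (read off): a_0 = -7/5, a_1 = -229/75, a_2 = -7397/2250, a_3 = -3499/7500.
Write the denominator as Q(ζ) = 1 + q1*ζ + q2*ζ^2. Requiring Q*f - P = O(ζ^4) with deg P <= 1 kills the coefficients of ζ^2..ζ^3 in Q*f:
  ζ^2: a_2 + q1*a_1 + q2*a_0 = 0, i.e. -7397/2250 + (-229/75)*q1 + (-7/5)*q2 = 0.
  ζ^3: a_3 + q1*a_2 + q2*a_1 = 0, i.e. -3499/7500 + (-7397/2250)*q1 + (-229/75)*q2 = 0.
Solving this linear system: q1 = -3167389/1593090, q2 = 4750417/2389635.
The numerator is Q*f truncated at degree 1: P0 = a_0 = -7/5; P1 = a_1 + q1*a_0 = -2149451/7965450.


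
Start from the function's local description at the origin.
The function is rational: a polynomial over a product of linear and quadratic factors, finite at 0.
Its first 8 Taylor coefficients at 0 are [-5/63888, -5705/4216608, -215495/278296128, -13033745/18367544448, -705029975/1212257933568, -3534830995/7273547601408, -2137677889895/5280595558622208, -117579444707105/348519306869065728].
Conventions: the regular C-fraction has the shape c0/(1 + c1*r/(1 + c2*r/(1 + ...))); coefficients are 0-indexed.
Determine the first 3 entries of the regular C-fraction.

Taylor coefficients (read off): a_0 = -5/63888, a_1 = -5705/4216608, a_2 = -215495/278296128.
c0 = a_0 = -5/63888. Peel one level at a time: if S = 1 + c*r/S' with S'(0) = 1, then c is the r-coefficient of S and S' = c*r/(S - 1).
S_1 = c0/f = 1 + (-1141/66)*r + (209797/726)*r^2 + ...; c1 = -1141/66.
S_2 = c1*r/(S_1 - 1) = 1 + (29971/1793)*r + ...; c2 = 29971/1793.

The regular C-fraction coefficients are [-5/63888, -1141/66, 29971/1793].


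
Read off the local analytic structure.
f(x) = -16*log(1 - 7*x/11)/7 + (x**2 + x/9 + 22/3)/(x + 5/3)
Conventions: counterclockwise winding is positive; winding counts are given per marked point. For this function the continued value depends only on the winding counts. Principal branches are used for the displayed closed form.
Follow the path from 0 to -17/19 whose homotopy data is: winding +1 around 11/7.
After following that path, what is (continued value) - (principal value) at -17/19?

Continued minus principal equals -(32/7)*pi*i.

The rational part is single-valued and drops out of the difference; each branch term changes only by its own monodromy.
(-16/7)*log(1 - x/(11/7)): each positive loop around 11/7 adds 2*pi*i to the log, so winding +1 contributes (-16/7)*(1)*2*pi*i = -(32/7)*pi*i.
Summing the contributions at x = -17/19 gives -(32/7)*pi*i.


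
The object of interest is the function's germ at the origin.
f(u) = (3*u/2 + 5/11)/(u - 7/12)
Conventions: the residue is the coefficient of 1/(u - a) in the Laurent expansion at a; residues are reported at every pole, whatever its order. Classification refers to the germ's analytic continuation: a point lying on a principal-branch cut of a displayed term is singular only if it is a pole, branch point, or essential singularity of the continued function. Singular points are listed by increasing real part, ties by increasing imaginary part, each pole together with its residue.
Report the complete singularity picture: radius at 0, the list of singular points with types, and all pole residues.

Denominator factor (u - 7/12): pole of order 1 at 7/12, modulus 7/12.
The radius of convergence is the smallest modulus among the singular points: 7/12.
At the order-1 pole 7/12 set g(u) = (u - (7/12))*f(u) = 3*u/2 + 5/11.
Simple pole: residue = g(a) at a = 7/12, which is 117/88.

Radius of convergence at 0: 7/12.
At 7/12: a pole of order 1; residue 117/88.


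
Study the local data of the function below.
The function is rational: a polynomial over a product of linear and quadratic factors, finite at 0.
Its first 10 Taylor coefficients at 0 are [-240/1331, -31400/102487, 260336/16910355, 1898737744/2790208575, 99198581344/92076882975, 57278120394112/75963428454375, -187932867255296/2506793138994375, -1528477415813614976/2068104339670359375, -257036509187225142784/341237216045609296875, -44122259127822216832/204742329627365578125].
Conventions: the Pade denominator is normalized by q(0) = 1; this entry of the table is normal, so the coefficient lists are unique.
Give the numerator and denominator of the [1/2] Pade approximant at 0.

Taylor coefficients needed (read off): a_0 = -240/1331, a_1 = -31400/102487, a_2 = 260336/16910355, a_3 = 1898737744/2790208575.
Write the denominator as Q(ν) = 1 + q1*ν + q2*ν^2. Requiring Q*f - P = O(ν^4) with deg P <= 1 kills the coefficients of ν^2..ν^3 in Q*f:
  ν^2: a_2 + q1*a_1 + q2*a_0 = 0, i.e. 260336/16910355 + (-31400/102487)*q1 + (-240/1331)*q2 = 0.
  ν^3: a_3 + q1*a_2 + q2*a_1 = 0, i.e. 1898737744/2790208575 + (260336/16910355)*q1 + (-31400/102487)*q2 = 0.
Solving this linear system: q1 = -355007078/290788905, q2 = 11513915894/5331129925.
The numerator is Q*f truncated at degree 1: P0 = a_0 = -240/1331; P1 = a_1 + q1*a_0 = -15577217064/180618681859.

The Pade approximant has numerator coefficients [-240/1331, -15577217064/180618681859]; denominator coefficients [1, -355007078/290788905, 11513915894/5331129925].


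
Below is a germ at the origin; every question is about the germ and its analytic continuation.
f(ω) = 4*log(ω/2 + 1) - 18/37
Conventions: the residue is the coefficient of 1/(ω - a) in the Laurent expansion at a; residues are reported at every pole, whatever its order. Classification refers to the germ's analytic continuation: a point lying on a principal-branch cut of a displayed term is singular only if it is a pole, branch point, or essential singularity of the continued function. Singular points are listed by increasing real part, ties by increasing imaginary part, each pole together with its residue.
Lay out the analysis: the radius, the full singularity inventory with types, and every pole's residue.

Branch term (4)*log(1 - ω/(-2)): its argument vanishes at ω = -2, a logarithmic branch point, modulus 2.
The radius of convergence is the smallest modulus among the singular points: 2.

Radius of convergence at 0: 2.
At -2: a logarithmic branch point.


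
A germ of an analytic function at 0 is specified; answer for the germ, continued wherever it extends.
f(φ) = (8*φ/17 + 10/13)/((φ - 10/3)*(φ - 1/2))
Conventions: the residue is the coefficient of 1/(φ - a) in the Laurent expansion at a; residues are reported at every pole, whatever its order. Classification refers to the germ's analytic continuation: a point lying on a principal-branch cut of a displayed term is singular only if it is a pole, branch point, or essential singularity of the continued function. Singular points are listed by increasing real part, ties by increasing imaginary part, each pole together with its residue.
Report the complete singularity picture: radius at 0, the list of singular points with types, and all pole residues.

Radius of convergence at 0: 1/2.
At 1/2: a pole of order 1; residue -1332/3757.
At 10/3: a pole of order 1; residue 3100/3757.

Denominator factor (φ - 10/3): pole of order 1 at 10/3, modulus 10/3.
Denominator factor (φ - 1/2): pole of order 1 at 1/2, modulus 1/2.
The radius of convergence is the smallest modulus among the singular points: 1/2.
At the order-1 pole 1/2 set g(φ) = (φ - (1/2))*f(φ) = (8*φ/17 + 10/13)/(φ - 10/3).
Simple pole: residue = g(a) at a = 1/2, which is -1332/3757.
At the order-1 pole 10/3 set g(φ) = (φ - (10/3))*f(φ) = (8*φ/17 + 10/13)/(φ - 1/2).
Simple pole: residue = g(a) at a = 10/3, which is 3100/3757.
List the singular points by increasing real part (a conjugate pair: the negative imaginary part first).


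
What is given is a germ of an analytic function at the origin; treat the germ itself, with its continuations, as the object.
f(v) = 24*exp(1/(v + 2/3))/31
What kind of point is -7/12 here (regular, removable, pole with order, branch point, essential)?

There is no denominator, hence no pole anywhere.
The essential point of exp(1/(v - (-2/3))) is -2/3, not -7/12.
So the germ continues analytically to -7/12.

The point is a regular point.


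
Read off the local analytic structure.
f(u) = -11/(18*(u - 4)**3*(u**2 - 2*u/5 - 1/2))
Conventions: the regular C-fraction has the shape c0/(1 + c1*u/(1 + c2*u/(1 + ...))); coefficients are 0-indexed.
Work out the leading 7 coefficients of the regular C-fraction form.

Taylor coefficients (expand at 0): a_0 = -11/576, a_1 = 11/11520, a_2 = -1771/38400, a_3 = 27511/768000, a_4 = -3748327/30720000, a_5 = 103750207/614400000, a_6 = -3495201809/9216000000.
c0 = a_0 = -11/576. Peel one level at a time: if S = 1 + c*u/S' with S'(0) = 1, then c is the u-coefficient of S and S' = c*u/(S - 1).
S_1 = c0/f = 1 + (1/20)*u + (-193/80)*u^2 + ...; c1 = 1/20.
S_2 = c1*u/(S_1 - 1) = 1 + (193/4)*u + (18363/8)*u^2 + ...; c2 = 193/4.
S_3 = c2*u/(S_2 - 1) = 1 + (-18363/386)*u + (177801/595984)*u^2 + ...; c3 = -18363/386.
S_4 = c3*u/(S_3 - 1) = 1 + (59267/9450824)*u + (5449595/2397865024)*u^2 + ...; c4 = 59267/9450824.
S_5 = c4*u/(S_4 - 1) = 1 + (-1051771835/2902186456)*u + (176732416/10537731867)*u^2 + ...; c5 = -1051771835/2902186456.
S_6 = c5*u/(S_5 - 1) = 1 + (44840585216/968943440595)*u + ...; c6 = 44840585216/968943440595.

The regular C-fraction coefficients are [-11/576, 1/20, 193/4, -18363/386, 59267/9450824, -1051771835/2902186456, 44840585216/968943440595].


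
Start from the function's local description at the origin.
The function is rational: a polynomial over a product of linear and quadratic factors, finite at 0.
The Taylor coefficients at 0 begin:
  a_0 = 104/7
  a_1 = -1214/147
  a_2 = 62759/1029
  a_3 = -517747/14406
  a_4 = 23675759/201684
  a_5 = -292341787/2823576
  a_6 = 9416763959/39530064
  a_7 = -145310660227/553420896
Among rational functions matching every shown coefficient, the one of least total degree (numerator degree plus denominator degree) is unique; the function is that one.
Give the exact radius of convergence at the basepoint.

No rational of total degree below 4 reproduces all 8 coefficients; solving the [2/2] Pade equations on them gives f(α) = (-19*α**2 + 31*α/18 - 26/3)/((α - 7/8)*(α + 2/3)), whose expansion matches every shown term.
Denominator factor (α + 2/3): pole of order 1 at -2/3, modulus 2/3.
Denominator factor (α - 7/8): pole of order 1 at 7/8, modulus 7/8.
The radius of convergence is the smallest modulus among the singular points: 2/3.

The radius of convergence is 2/3.


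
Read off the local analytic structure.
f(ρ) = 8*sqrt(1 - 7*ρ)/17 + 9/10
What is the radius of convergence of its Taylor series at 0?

Branch term (8/17)*sqrt(1 - ρ/(1/7)): its argument vanishes at ρ = 1/7, a square-root branch point, modulus 1/7.
The radius of convergence is the smallest modulus among the singular points: 1/7.

The radius of convergence is 1/7.


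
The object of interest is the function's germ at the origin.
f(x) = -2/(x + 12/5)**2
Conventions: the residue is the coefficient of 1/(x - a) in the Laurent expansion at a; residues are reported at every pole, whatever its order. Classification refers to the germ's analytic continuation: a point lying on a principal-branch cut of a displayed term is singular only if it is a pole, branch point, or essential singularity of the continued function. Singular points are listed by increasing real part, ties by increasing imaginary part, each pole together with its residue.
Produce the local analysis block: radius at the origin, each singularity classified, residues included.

Radius of convergence at 0: 12/5.
At -12/5: a pole of order 2; residue 0.

Denominator factor (x + 12/5)^2: pole of order 2 at -12/5, modulus 12/5.
The radius of convergence is the smallest modulus among the singular points: 12/5.
At the order-2 pole -12/5 set g(x) = (x - (-12/5))^2*f(x) = -2.
Order-2 pole: residue = g'(a); g'(-12/5) = 0, so the residue is 0.


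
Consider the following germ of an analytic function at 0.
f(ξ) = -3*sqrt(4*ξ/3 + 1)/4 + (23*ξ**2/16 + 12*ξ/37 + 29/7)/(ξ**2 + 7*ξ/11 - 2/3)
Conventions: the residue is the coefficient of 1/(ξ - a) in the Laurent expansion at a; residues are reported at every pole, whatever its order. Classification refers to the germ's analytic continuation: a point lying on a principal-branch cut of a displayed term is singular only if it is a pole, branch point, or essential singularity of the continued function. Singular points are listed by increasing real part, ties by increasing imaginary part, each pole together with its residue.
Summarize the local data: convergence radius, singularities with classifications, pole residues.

Denominator factor (ξ**2 + 7*ξ/11 - 2/3): discriminant 1115/363, real irrational roots -7/22 + (1/66)*sqrt(3345) and -7/22 - (1/66)*sqrt(3345); poles of order 1, moduli -7/22 + (1/66)*sqrt(3345) and 7/22 + (1/66)*sqrt(3345).
Branch term (-3/4)*sqrt(1 - ξ/(-3/4)): its argument vanishes at ξ = -3/4, a square-root branch point, modulus 3/4.
The radius of convergence is the smallest modulus among the singular points: -7/22 + (1/66)*sqrt(3345).
The branch term is analytic at -7/22 - (1/66)*sqrt(3345) and contributes nothing to the residue; only the rational part matters.
The factor ξ**2 + 7*ξ/11 - 2/3 splits as (ξ - a)(ξ - a') with a = -7/22 - (1/66)*sqrt(3345), a' = -7/22 + (1/66)*sqrt(3345). At the order-1 pole a set g(ξ) = (ξ - a)*(rational part) = [23*ξ**2/16 + 12*ξ/37 + 29/7] / (ξ - a').
Simple pole: residue = g(a) at a = -7/22 - (1/66)*sqrt(3345), which is -3845/13024 - (15912371/304956960)*sqrt(3345).
The branch term is analytic at -7/22 + (1/66)*sqrt(3345) and contributes nothing to the residue; only the rational part matters.
The factor ξ**2 + 7*ξ/11 - 2/3 splits as (ξ - a)(ξ - a') with a = -7/22 + (1/66)*sqrt(3345), a' = -7/22 - (1/66)*sqrt(3345). At the order-1 pole a set g(ξ) = (ξ - a)*(rational part) = [23*ξ**2/16 + 12*ξ/37 + 29/7] / (ξ - a').
Simple pole: residue = g(a) at a = -7/22 + (1/66)*sqrt(3345), which is -3845/13024 + (15912371/304956960)*sqrt(3345).
List the singular points by increasing real part (a conjugate pair: the negative imaginary part first).

Radius of convergence at 0: -7/22 + (1/66)*sqrt(3345).
At -7/22 - (1/66)*sqrt(3345): a pole of order 1; residue -3845/13024 - (15912371/304956960)*sqrt(3345).
At -3/4: an algebraic (square-root) branch point.
At -7/22 + (1/66)*sqrt(3345): a pole of order 1; residue -3845/13024 + (15912371/304956960)*sqrt(3345).


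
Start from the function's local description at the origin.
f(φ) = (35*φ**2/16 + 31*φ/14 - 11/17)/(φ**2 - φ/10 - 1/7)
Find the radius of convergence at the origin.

The radius of convergence is -1/20 + (1/140)*sqrt(2849).

Denominator factor (φ**2 - φ/10 - 1/7): discriminant 407/700, real irrational roots 1/20 + (1/140)*sqrt(2849) and 1/20 - (1/140)*sqrt(2849); poles of order 1, moduli 1/20 + (1/140)*sqrt(2849) and -1/20 + (1/140)*sqrt(2849).
The radius of convergence is the smallest modulus among the singular points: -1/20 + (1/140)*sqrt(2849).


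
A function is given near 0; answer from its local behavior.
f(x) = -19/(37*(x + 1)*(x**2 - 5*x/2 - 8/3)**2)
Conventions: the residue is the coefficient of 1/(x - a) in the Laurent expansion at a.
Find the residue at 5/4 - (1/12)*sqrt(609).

The factor x**2 - 5*x/2 - 8/3 splits as (x - a)(x - a') with a = 5/4 - (1/12)*sqrt(609), a' = 5/4 + (1/12)*sqrt(609). At the order-2 pole a set g(x) = (x - a)^2*f(x) = [-19/(37*(x + 1))] / (x - a')^2.
Order-2 pole: residue = g'(a); g'(5/4 - (1/12)*sqrt(609)) = 342/925 + (563274/38118325)*sqrt(609), so the residue is 342/925 + (563274/38118325)*sqrt(609).

The residue is 342/925 + (563274/38118325)*sqrt(609).


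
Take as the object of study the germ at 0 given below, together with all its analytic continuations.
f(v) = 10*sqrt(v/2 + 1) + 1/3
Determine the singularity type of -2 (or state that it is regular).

The term (10)*sqrt(1 - v/(-2)) has argument 1 - -2/(-2) = 0 at -2: a square-root (algebraic, two-sheeted) branch point; the remaining terms are analytic or single-valued there.

The point is an algebraic (square-root) branch point.


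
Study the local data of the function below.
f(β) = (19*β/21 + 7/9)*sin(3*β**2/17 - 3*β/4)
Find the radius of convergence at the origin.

The radius of convergence is infinite.

The factor sin(3*β**2/17 - 3*β/4) is entire and contributes no finite singular point.
The polynomial part has no poles.
No finite singular points: the Taylor series at 0 converges everywhere.


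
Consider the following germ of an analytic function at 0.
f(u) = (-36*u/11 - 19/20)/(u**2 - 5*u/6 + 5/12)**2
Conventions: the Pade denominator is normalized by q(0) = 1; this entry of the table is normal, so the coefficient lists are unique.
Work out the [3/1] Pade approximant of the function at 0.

Taylor coefficients needed (expand at 0): a_0 = -684/125, a_1 = -56016/1375, a_2 = -789264/6875, a_3 = -1053504/6875, a_4 = 1297152/34375.
Write the denominator as Q(u) = 1 + q1*u. Requiring Q*f - P = O(u^5) with deg P <= 3 kills the coefficients of u^4..u^4 in Q*f:
  u^4: a_4 + q1*a_3 = 0, i.e. 1297152/34375 + (-1053504/6875)*q1 = 0.
Solving this linear system: q1 = 2252/9145.
The numerator is Q*f truncated at degree 3: P0 = a_0 = -684/125; P1 = a_1 + q1*a_0 = -529210368/12574375; P2 = a_2 + q1*a_1 = -1569711888/12574375; P3 = a_3 + q1*a_2 = -11411716608/62871875.

The Pade approximant has numerator coefficients [-684/125, -529210368/12574375, -1569711888/12574375, -11411716608/62871875]; denominator coefficients [1, 2252/9145].


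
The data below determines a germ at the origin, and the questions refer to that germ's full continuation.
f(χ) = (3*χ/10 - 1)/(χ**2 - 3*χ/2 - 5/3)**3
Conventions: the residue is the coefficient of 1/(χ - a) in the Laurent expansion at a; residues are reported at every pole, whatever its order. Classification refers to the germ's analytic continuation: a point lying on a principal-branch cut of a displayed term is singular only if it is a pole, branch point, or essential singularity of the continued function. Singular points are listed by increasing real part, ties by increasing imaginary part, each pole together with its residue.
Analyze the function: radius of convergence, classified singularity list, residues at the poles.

Radius of convergence at 0: -3/4 + (1/12)*sqrt(321).
At 3/4 - (1/12)*sqrt(321): a pole of order 3; residue (6696/6125215)*sqrt(321).
At 3/4 + (1/12)*sqrt(321): a pole of order 3; residue -(6696/6125215)*sqrt(321).

Denominator factor (χ**2 - 3*χ/2 - 5/3)^3: discriminant 107/12, real irrational roots 3/4 + (1/12)*sqrt(321) and 3/4 - (1/12)*sqrt(321); poles of order 3, moduli 3/4 + (1/12)*sqrt(321) and -3/4 + (1/12)*sqrt(321).
The radius of convergence is the smallest modulus among the singular points: -3/4 + (1/12)*sqrt(321).
The factor χ**2 - 3*χ/2 - 5/3 splits as (χ - a)(χ - a') with a = 3/4 - (1/12)*sqrt(321), a' = 3/4 + (1/12)*sqrt(321). At the order-3 pole a set g(χ) = (χ - a)^3*f(χ) = [3*χ/10 - 1] / (χ - a')^3.
Order-3 pole: residue = g''(a)/2; g''(3/4 - (1/12)*sqrt(321)) = (13392/6125215)*sqrt(321), so the residue is (6696/6125215)*sqrt(321).
The factor χ**2 - 3*χ/2 - 5/3 splits as (χ - a)(χ - a') with a = 3/4 + (1/12)*sqrt(321), a' = 3/4 - (1/12)*sqrt(321). At the order-3 pole a set g(χ) = (χ - a)^3*f(χ) = [3*χ/10 - 1] / (χ - a')^3.
Order-3 pole: residue = g''(a)/2; g''(3/4 + (1/12)*sqrt(321)) = -(13392/6125215)*sqrt(321), so the residue is -(6696/6125215)*sqrt(321).
List the singular points by increasing real part (a conjugate pair: the negative imaginary part first).


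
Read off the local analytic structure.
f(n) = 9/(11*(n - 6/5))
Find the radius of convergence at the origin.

Denominator factor (n - 6/5): pole of order 1 at 6/5, modulus 6/5.
The radius of convergence is the smallest modulus among the singular points: 6/5.

The radius of convergence is 6/5.


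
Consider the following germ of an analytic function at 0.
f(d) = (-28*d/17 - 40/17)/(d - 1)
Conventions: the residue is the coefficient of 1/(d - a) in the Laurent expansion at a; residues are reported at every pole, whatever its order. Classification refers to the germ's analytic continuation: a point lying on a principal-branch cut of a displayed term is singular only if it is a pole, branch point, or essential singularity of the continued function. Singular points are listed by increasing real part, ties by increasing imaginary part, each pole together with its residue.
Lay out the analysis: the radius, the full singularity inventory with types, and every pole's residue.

Radius of convergence at 0: 1.
At 1: a pole of order 1; residue -4.

Denominator factor (d - 1): pole of order 1 at 1, modulus 1.
The radius of convergence is the smallest modulus among the singular points: 1.
At the order-1 pole 1 set g(d) = (d - (1))*f(d) = -28*d/17 - 40/17.
Simple pole: residue = g(a) at a = 1, which is -4.


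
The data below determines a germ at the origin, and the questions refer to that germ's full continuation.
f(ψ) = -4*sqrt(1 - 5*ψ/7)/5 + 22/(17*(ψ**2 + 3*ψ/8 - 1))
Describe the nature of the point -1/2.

Denominator factors: ψ**2 + 3*ψ/8 - 1 = -15/16 at ψ = -1/2 — none vanishes.
Branch term sqrt(1 - ψ/(7/5)): argument at -1/2 is 19/14, nonzero, so -1/2 is not its branch point (a point on a principal cut is still regular for the continued germ).
So the germ continues analytically to -1/2.

The point is a regular point.


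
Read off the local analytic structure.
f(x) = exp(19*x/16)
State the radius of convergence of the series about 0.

The radius of convergence is infinite.

The factor exp(19*x/16) is entire and contributes no finite singular point.
The polynomial part has no poles.
No finite singular points: the Taylor series at 0 converges everywhere.


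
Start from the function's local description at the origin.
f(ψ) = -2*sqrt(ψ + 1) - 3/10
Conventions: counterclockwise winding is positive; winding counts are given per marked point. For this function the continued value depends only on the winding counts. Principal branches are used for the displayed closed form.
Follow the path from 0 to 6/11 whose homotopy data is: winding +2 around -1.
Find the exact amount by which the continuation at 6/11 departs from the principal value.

Continued minus principal equals 0.

The rational part is single-valued and drops out of the difference; each branch term changes only by its own monodromy.
(-2)*sqrt(1 - ψ/(-1)): winding +2 is even, the square root returns to the same sheet, contribution 0.
Summing the contributions at ψ = 6/11 gives 0.


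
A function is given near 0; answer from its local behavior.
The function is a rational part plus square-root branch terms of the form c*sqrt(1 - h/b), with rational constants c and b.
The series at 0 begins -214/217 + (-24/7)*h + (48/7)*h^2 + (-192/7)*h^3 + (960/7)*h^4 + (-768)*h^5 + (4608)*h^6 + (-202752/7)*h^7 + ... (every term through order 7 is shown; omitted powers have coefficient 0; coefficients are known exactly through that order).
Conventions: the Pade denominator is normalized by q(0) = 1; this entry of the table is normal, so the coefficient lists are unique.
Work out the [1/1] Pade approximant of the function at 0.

Taylor coefficients needed (read off): a_0 = -214/217, a_1 = -24/7, a_2 = 48/7.
Write the denominator as Q(h) = 1 + q1*h. Requiring Q*f - P = O(h^3) with deg P <= 1 kills the coefficients of h^2..h^2 in Q*f:
  h^2: a_2 + q1*a_1 = 0, i.e. 48/7 + (-24/7)*q1 = 0.
Solving this linear system: q1 = 2.
The numerator is Q*f truncated at degree 1: P0 = a_0 = -214/217; P1 = a_1 + q1*a_0 = -1172/217.

The Pade approximant has numerator coefficients [-214/217, -1172/217]; denominator coefficients [1, 2].


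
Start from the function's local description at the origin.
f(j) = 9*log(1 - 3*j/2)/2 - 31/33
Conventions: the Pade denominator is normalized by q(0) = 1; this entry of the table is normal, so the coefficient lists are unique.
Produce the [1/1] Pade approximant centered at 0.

The Pade approximant has numerator coefficients [-31/33, -133/22]; denominator coefficients [1, -3/4].

Taylor coefficients needed (expand at 0): a_0 = -31/33, a_1 = -27/4, a_2 = -81/16.
Write the denominator as Q(j) = 1 + q1*j. Requiring Q*f - P = O(j^3) with deg P <= 1 kills the coefficients of j^2..j^2 in Q*f:
  j^2: a_2 + q1*a_1 = 0, i.e. -81/16 + (-27/4)*q1 = 0.
Solving this linear system: q1 = -3/4.
The numerator is Q*f truncated at degree 1: P0 = a_0 = -31/33; P1 = a_1 + q1*a_0 = -133/22.


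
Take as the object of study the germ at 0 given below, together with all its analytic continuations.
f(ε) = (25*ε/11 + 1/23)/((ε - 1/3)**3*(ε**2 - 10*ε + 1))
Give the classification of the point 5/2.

The point is a regular point.

Denominator factors: ε**2 - 10*ε + 1 = -71/4 at ε = 5/2; ε - 1/3 = 13/6 at ε = 5/2 — none vanishes.
So the germ continues analytically to 5/2.


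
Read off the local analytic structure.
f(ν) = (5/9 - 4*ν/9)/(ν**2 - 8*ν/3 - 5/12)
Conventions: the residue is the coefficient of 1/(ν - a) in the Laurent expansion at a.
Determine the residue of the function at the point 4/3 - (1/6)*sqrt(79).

The factor ν**2 - 8*ν/3 - 5/12 splits as (ν - a)(ν - a') with a = 4/3 - (1/6)*sqrt(79), a' = 4/3 + (1/6)*sqrt(79). At the order-1 pole a set g(ν) = (ν - a)*f(ν) = [5/9 - 4*ν/9] / (ν - a').
Simple pole: residue = g(a) at a = 4/3 - (1/6)*sqrt(79), which is -2/9 + (1/711)*sqrt(79).

The residue is -2/9 + (1/711)*sqrt(79).


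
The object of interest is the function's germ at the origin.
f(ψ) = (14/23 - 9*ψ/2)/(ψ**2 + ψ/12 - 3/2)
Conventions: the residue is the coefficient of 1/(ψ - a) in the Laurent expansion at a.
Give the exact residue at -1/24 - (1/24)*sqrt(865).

The residue is -9/4 - (879/79580)*sqrt(865).

The factor ψ**2 + ψ/12 - 3/2 splits as (ψ - a)(ψ - a') with a = -1/24 - (1/24)*sqrt(865), a' = -1/24 + (1/24)*sqrt(865). At the order-1 pole a set g(ψ) = (ψ - a)*f(ψ) = [14/23 - 9*ψ/2] / (ψ - a').
Simple pole: residue = g(a) at a = -1/24 - (1/24)*sqrt(865), which is -9/4 - (879/79580)*sqrt(865).


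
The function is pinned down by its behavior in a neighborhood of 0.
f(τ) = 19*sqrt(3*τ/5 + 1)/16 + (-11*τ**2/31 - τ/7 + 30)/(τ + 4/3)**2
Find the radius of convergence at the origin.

Denominator factor (τ + 4/3)^2: pole of order 2 at -4/3, modulus 4/3.
Branch term (19/16)*sqrt(1 - τ/(-5/3)): its argument vanishes at τ = -5/3, a square-root branch point, modulus 5/3.
The radius of convergence is the smallest modulus among the singular points: 4/3.

The radius of convergence is 4/3.


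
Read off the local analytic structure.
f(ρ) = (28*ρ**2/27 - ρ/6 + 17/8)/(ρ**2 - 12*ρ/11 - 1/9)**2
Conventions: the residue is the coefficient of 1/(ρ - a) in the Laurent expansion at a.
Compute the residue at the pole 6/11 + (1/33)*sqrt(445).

The residue is -(4964993/57031200)*sqrt(445).

The factor ρ**2 - 12*ρ/11 - 1/9 splits as (ρ - a)(ρ - a') with a = 6/11 + (1/33)*sqrt(445), a' = 6/11 - (1/33)*sqrt(445). At the order-2 pole a set g(ρ) = (ρ - a)^2*f(ρ) = [28*ρ**2/27 - ρ/6 + 17/8] / (ρ - a')^2.
Order-2 pole: residue = g'(a); g'(6/11 + (1/33)*sqrt(445)) = -(4964993/57031200)*sqrt(445), so the residue is -(4964993/57031200)*sqrt(445).


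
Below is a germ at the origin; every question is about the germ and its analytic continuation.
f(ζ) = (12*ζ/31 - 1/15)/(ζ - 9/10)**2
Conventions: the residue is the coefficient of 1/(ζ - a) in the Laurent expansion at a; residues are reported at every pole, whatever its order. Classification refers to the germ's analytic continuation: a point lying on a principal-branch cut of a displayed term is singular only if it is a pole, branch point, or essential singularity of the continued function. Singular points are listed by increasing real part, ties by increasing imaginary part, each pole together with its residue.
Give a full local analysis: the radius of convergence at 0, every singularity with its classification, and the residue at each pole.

Denominator factor (ζ - 9/10)^2: pole of order 2 at 9/10, modulus 9/10.
The radius of convergence is the smallest modulus among the singular points: 9/10.
At the order-2 pole 9/10 set g(ζ) = (ζ - (9/10))^2*f(ζ) = 12*ζ/31 - 1/15.
Order-2 pole: residue = g'(a); g'(9/10) = 12/31, so the residue is 12/31.

Radius of convergence at 0: 9/10.
At 9/10: a pole of order 2; residue 12/31.


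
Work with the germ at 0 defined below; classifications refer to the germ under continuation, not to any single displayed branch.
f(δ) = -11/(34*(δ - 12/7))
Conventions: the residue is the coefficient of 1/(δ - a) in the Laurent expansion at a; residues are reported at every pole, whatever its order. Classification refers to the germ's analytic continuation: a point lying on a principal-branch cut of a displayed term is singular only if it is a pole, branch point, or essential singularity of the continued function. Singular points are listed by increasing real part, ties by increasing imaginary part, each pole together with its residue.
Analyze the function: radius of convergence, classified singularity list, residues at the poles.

Denominator factor (δ - 12/7): pole of order 1 at 12/7, modulus 12/7.
The radius of convergence is the smallest modulus among the singular points: 12/7.
At the order-1 pole 12/7 set g(δ) = (δ - (12/7))*f(δ) = -11/34.
Simple pole: residue = g(a) at a = 12/7, which is -11/34.

Radius of convergence at 0: 12/7.
At 12/7: a pole of order 1; residue -11/34.


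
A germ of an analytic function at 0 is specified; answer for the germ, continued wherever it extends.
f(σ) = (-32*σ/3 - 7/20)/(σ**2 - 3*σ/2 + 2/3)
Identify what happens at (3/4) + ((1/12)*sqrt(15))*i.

The point is a pole of order 1.

The denominator factor σ**2 - 3*σ/2 + 2/3 vanishes at (3/4) + ((1/12)*sqrt(15))*i and appears to the power 1; the numerator there equals (-167/20) - ((8/9)*sqrt(15))*i, nonzero, and no other factor vanishes.
Hence a pole whose order is the multiplicity, 1.


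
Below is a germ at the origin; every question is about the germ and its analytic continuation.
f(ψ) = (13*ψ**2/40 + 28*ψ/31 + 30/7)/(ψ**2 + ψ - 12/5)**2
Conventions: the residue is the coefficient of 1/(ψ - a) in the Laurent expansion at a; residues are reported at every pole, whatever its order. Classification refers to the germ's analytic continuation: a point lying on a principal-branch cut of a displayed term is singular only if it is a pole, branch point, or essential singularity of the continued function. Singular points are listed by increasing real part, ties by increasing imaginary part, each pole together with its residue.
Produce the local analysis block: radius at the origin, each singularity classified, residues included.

Denominator factor (ψ**2 + ψ - 12/5)^2: discriminant 53/5, real irrational roots -1/2 + (1/10)*sqrt(265) and -1/2 - (1/10)*sqrt(265); poles of order 2, moduli -1/2 + (1/10)*sqrt(265) and 1/2 + (1/10)*sqrt(265).
The radius of convergence is the smallest modulus among the singular points: -1/2 + (1/10)*sqrt(265).
The factor ψ**2 + ψ - 12/5 splits as (ψ - a)(ψ - a') with a = -1/2 - (1/10)*sqrt(265), a' = -1/2 + (1/10)*sqrt(265). At the order-2 pole a set g(ψ) = (ψ - a)^2*f(ψ) = [13*ψ**2/40 + 28*ψ/31 + 30/7] / (ψ - a')^2.
Order-2 pole: residue = g'(a); g'(-1/2 - (1/10)*sqrt(265)) = (33137/3047765)*sqrt(265), so the residue is (33137/3047765)*sqrt(265).
The factor ψ**2 + ψ - 12/5 splits as (ψ - a)(ψ - a') with a = -1/2 + (1/10)*sqrt(265), a' = -1/2 - (1/10)*sqrt(265). At the order-2 pole a set g(ψ) = (ψ - a)^2*f(ψ) = [13*ψ**2/40 + 28*ψ/31 + 30/7] / (ψ - a')^2.
Order-2 pole: residue = g'(a); g'(-1/2 + (1/10)*sqrt(265)) = -(33137/3047765)*sqrt(265), so the residue is -(33137/3047765)*sqrt(265).
List the singular points by increasing real part (a conjugate pair: the negative imaginary part first).

Radius of convergence at 0: -1/2 + (1/10)*sqrt(265).
At -1/2 - (1/10)*sqrt(265): a pole of order 2; residue (33137/3047765)*sqrt(265).
At -1/2 + (1/10)*sqrt(265): a pole of order 2; residue -(33137/3047765)*sqrt(265).


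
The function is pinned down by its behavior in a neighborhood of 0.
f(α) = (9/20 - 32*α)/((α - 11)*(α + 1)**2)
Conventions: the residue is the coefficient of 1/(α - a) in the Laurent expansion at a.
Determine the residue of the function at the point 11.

The residue is -7031/2880.

At the order-1 pole 11 set g(α) = (α - (11))*f(α) = (9/20 - 32*α)/(α + 1)**2.
Simple pole: residue = g(a) at a = 11, which is -7031/2880.


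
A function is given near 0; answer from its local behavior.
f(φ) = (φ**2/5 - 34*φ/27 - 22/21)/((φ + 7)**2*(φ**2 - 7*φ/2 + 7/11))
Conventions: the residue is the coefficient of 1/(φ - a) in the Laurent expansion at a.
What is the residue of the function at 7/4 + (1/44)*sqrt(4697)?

The residue is -211937/359121735 - (19126963/153344980845)*sqrt(4697).

The factor φ**2 - 7*φ/2 + 7/11 splits as (φ - a)(φ - a') with a = 7/4 + (1/44)*sqrt(4697), a' = 7/4 - (1/44)*sqrt(4697). At the order-1 pole a set g(φ) = (φ - a)*f(φ) = [(φ**2/5 - 34*φ/27 - 22/21)/(φ + 7)**2] / (φ - a').
Simple pole: residue = g(a) at a = 7/4 + (1/44)*sqrt(4697), which is -211937/359121735 - (19126963/153344980845)*sqrt(4697).


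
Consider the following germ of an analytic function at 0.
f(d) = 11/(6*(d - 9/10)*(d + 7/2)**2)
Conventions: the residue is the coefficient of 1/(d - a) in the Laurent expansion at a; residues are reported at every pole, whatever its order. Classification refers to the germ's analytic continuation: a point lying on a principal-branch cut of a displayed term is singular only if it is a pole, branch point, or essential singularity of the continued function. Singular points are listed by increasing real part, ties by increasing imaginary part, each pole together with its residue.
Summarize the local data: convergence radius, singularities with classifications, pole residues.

Radius of convergence at 0: 9/10.
At -7/2: a pole of order 2; residue -25/264.
At 9/10: a pole of order 1; residue 25/264.

Denominator factor (d + 7/2)^2: pole of order 2 at -7/2, modulus 7/2.
Denominator factor (d - 9/10): pole of order 1 at 9/10, modulus 9/10.
The radius of convergence is the smallest modulus among the singular points: 9/10.
At the order-2 pole -7/2 set g(d) = (d - (-7/2))^2*f(d) = 11/(6*(d - 9/10)).
Order-2 pole: residue = g'(a); g'(-7/2) = -25/264, so the residue is -25/264.
At the order-1 pole 9/10 set g(d) = (d - (9/10))*f(d) = 11/(6*(d + 7/2)**2).
Simple pole: residue = g(a) at a = 9/10, which is 25/264.
List the singular points by increasing real part (a conjugate pair: the negative imaginary part first).


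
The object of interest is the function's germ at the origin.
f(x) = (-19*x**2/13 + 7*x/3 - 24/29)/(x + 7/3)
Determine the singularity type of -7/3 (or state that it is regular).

The point is a pole of order 1.

The denominator factor x + 7/3 vanishes at -7/3 and appears to the power 1; the numerator there equals -48280/3393, nonzero, and no other factor vanishes.
Hence a pole whose order is the multiplicity, 1.


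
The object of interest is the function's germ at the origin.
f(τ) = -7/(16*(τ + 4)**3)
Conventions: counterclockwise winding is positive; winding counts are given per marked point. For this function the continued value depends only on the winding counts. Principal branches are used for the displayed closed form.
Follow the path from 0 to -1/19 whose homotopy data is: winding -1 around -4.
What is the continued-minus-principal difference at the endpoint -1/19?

Continued minus principal equals 0.

The function is rational, hence single-valued: continuing it around any pole returns the same value, so the difference is 0.


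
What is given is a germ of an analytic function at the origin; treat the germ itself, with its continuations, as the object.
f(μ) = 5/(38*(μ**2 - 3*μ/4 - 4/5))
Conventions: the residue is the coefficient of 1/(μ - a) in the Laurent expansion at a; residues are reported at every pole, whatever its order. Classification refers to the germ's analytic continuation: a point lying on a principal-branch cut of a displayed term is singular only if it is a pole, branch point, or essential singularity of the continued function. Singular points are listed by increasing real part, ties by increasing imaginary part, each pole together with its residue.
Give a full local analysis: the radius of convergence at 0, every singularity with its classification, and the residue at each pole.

Radius of convergence at 0: -3/8 + (1/40)*sqrt(1505).
At 3/8 - (1/40)*sqrt(1505): a pole of order 1; residue -(10/5719)*sqrt(1505).
At 3/8 + (1/40)*sqrt(1505): a pole of order 1; residue (10/5719)*sqrt(1505).

Denominator factor (μ**2 - 3*μ/4 - 4/5): discriminant 301/80, real irrational roots 3/8 + (1/40)*sqrt(1505) and 3/8 - (1/40)*sqrt(1505); poles of order 1, moduli 3/8 + (1/40)*sqrt(1505) and -3/8 + (1/40)*sqrt(1505).
The radius of convergence is the smallest modulus among the singular points: -3/8 + (1/40)*sqrt(1505).
The factor μ**2 - 3*μ/4 - 4/5 splits as (μ - a)(μ - a') with a = 3/8 - (1/40)*sqrt(1505), a' = 3/8 + (1/40)*sqrt(1505). At the order-1 pole a set g(μ) = (μ - a)*f(μ) = [5/38] / (μ - a').
Simple pole: residue = g(a) at a = 3/8 - (1/40)*sqrt(1505), which is -(10/5719)*sqrt(1505).
The factor μ**2 - 3*μ/4 - 4/5 splits as (μ - a)(μ - a') with a = 3/8 + (1/40)*sqrt(1505), a' = 3/8 - (1/40)*sqrt(1505). At the order-1 pole a set g(μ) = (μ - a)*f(μ) = [5/38] / (μ - a').
Simple pole: residue = g(a) at a = 3/8 + (1/40)*sqrt(1505), which is (10/5719)*sqrt(1505).
List the singular points by increasing real part (a conjugate pair: the negative imaginary part first).


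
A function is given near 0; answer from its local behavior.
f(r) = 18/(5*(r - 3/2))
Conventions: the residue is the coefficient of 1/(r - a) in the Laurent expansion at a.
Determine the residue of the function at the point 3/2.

At the order-1 pole 3/2 set g(r) = (r - (3/2))*f(r) = 18/5.
Simple pole: residue = g(a) at a = 3/2, which is 18/5.

The residue is 18/5.


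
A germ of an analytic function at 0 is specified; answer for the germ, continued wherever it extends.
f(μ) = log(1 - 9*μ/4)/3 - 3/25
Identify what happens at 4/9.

The term (1/3)*log(1 - μ/(4/9)) has argument 1 - 4/9/(4/9) = 0 at 4/9: a logarithmic (infinitely-sheeted) branch point; the remaining terms are analytic or single-valued there.

The point is a logarithmic branch point.


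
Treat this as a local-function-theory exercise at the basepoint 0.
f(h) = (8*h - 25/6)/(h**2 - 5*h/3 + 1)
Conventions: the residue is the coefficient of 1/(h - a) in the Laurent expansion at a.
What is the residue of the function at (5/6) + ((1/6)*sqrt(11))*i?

The factor h**2 - 5*h/3 + 1 splits as (h - a)(h - a') with a = (5/6) + ((1/6)*sqrt(11))*i, a' = (5/6) - ((1/6)*sqrt(11))*i. At the order-1 pole a set g(h) = (h - a)*f(h) = [8*h - 25/6] / (h - a').
Simple pole: residue = g(a) at a = (5/6) + ((1/6)*sqrt(11))*i, which is (4) - ((15/22)*sqrt(11))*i.

The residue is (4) - ((15/22)*sqrt(11))*i.


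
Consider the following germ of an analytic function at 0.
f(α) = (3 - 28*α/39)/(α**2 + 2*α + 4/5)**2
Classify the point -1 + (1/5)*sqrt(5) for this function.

The point is a pole of order 2.

The denominator factor α**2 + 2*α + 4/5 vanishes at -1 + (1/5)*sqrt(5) and appears to the power 2; the numerator there equals 145/39 - (28/195)*sqrt(5), nonzero, and no other factor vanishes.
Hence a pole whose order is the multiplicity, 2.
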